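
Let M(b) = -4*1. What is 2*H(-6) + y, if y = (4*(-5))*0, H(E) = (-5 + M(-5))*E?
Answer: 108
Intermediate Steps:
M(b) = -4
H(E) = -9*E (H(E) = (-5 - 4)*E = -9*E)
y = 0 (y = -20*0 = 0)
2*H(-6) + y = 2*(-9*(-6)) + 0 = 2*54 + 0 = 108 + 0 = 108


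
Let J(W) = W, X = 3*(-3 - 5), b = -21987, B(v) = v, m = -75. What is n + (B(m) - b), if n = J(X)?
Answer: 21888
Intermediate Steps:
X = -24 (X = 3*(-8) = -24)
n = -24
n + (B(m) - b) = -24 + (-75 - 1*(-21987)) = -24 + (-75 + 21987) = -24 + 21912 = 21888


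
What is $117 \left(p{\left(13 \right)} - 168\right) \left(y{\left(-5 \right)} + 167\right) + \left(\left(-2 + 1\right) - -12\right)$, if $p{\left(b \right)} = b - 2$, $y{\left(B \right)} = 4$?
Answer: $-3141088$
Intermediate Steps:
$p{\left(b \right)} = -2 + b$
$117 \left(p{\left(13 \right)} - 168\right) \left(y{\left(-5 \right)} + 167\right) + \left(\left(-2 + 1\right) - -12\right) = 117 \left(\left(-2 + 13\right) - 168\right) \left(4 + 167\right) + \left(\left(-2 + 1\right) - -12\right) = 117 \left(11 - 168\right) 171 + \left(-1 + 12\right) = 117 \left(\left(-157\right) 171\right) + 11 = 117 \left(-26847\right) + 11 = -3141099 + 11 = -3141088$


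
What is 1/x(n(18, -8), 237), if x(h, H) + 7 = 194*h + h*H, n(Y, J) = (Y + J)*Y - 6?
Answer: 1/74987 ≈ 1.3336e-5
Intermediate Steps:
n(Y, J) = -6 + Y*(J + Y) (n(Y, J) = (J + Y)*Y - 6 = Y*(J + Y) - 6 = -6 + Y*(J + Y))
x(h, H) = -7 + 194*h + H*h (x(h, H) = -7 + (194*h + h*H) = -7 + (194*h + H*h) = -7 + 194*h + H*h)
1/x(n(18, -8), 237) = 1/(-7 + 194*(-6 + 18² - 8*18) + 237*(-6 + 18² - 8*18)) = 1/(-7 + 194*(-6 + 324 - 144) + 237*(-6 + 324 - 144)) = 1/(-7 + 194*174 + 237*174) = 1/(-7 + 33756 + 41238) = 1/74987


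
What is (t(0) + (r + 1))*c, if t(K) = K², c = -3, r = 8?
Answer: -27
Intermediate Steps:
(t(0) + (r + 1))*c = (0² + (8 + 1))*(-3) = (0 + 9)*(-3) = 9*(-3) = -27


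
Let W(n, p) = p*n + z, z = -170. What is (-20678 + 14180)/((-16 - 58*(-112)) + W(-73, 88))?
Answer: 57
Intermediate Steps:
W(n, p) = -170 + n*p (W(n, p) = p*n - 170 = n*p - 170 = -170 + n*p)
(-20678 + 14180)/((-16 - 58*(-112)) + W(-73, 88)) = (-20678 + 14180)/((-16 - 58*(-112)) + (-170 - 73*88)) = -6498/((-16 + 6496) + (-170 - 6424)) = -6498/(6480 - 6594) = -6498/(-114) = -6498*(-1/114) = 57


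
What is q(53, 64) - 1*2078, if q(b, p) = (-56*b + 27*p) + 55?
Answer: -3263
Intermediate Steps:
q(b, p) = 55 - 56*b + 27*p
q(53, 64) - 1*2078 = (55 - 56*53 + 27*64) - 1*2078 = (55 - 2968 + 1728) - 2078 = -1185 - 2078 = -3263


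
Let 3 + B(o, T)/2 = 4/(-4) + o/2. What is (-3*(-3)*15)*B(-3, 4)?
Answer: -1485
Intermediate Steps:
B(o, T) = -8 + o (B(o, T) = -6 + 2*(4/(-4) + o/2) = -6 + 2*(4*(-1/4) + o*(1/2)) = -6 + 2*(-1 + o/2) = -6 + (-2 + o) = -8 + o)
(-3*(-3)*15)*B(-3, 4) = (-3*(-3)*15)*(-8 - 3) = (9*15)*(-11) = 135*(-11) = -1485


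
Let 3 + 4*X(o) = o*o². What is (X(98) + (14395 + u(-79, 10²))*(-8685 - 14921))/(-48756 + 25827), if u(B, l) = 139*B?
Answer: 321422347/91716 ≈ 3504.5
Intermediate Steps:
X(o) = -¾ + o³/4 (X(o) = -¾ + (o*o²)/4 = -¾ + o³/4)
(X(98) + (14395 + u(-79, 10²))*(-8685 - 14921))/(-48756 + 25827) = ((-¾ + (¼)*98³) + (14395 + 139*(-79))*(-8685 - 14921))/(-48756 + 25827) = ((-¾ + (¼)*941192) + (14395 - 10981)*(-23606))/(-22929) = ((-¾ + 235298) + 3414*(-23606))*(-1/22929) = (941189/4 - 80590884)*(-1/22929) = -321422347/4*(-1/22929) = 321422347/91716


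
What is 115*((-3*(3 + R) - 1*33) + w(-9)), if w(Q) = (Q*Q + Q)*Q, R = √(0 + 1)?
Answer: -79695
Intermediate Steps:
R = 1 (R = √1 = 1)
w(Q) = Q*(Q + Q²) (w(Q) = (Q² + Q)*Q = (Q + Q²)*Q = Q*(Q + Q²))
115*((-3*(3 + R) - 1*33) + w(-9)) = 115*((-3*(3 + 1) - 1*33) + (-9)²*(1 - 9)) = 115*((-3*4 - 33) + 81*(-8)) = 115*((-12 - 33) - 648) = 115*(-45 - 648) = 115*(-693) = -79695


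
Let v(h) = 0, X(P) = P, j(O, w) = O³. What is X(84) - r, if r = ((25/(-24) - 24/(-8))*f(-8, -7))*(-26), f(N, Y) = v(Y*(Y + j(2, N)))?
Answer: 84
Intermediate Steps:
f(N, Y) = 0
r = 0 (r = ((25/(-24) - 24/(-8))*0)*(-26) = ((25*(-1/24) - 24*(-⅛))*0)*(-26) = ((-25/24 + 3)*0)*(-26) = ((47/24)*0)*(-26) = 0*(-26) = 0)
X(84) - r = 84 - 1*0 = 84 + 0 = 84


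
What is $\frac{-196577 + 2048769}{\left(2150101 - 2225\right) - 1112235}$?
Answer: $\frac{1852192}{1035641} \approx 1.7885$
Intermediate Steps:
$\frac{-196577 + 2048769}{\left(2150101 - 2225\right) - 1112235} = \frac{1852192}{\left(2150101 - 2225\right) - 1112235} = \frac{1852192}{2147876 - 1112235} = \frac{1852192}{1035641}$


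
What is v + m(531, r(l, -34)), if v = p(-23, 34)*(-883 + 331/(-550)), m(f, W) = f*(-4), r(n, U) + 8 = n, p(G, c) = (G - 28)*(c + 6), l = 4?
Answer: 99023304/55 ≈ 1.8004e+6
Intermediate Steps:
p(G, c) = (-28 + G)*(6 + c)
r(n, U) = -8 + n
m(f, W) = -4*f
v = 99140124/55 (v = (-168 - 28*34 + 6*(-23) - 23*34)*(-883 + 331/(-550)) = (-168 - 952 - 138 - 782)*(-883 + 331*(-1/550)) = -2040*(-883 - 331/550) = -2040*(-485981/550) = 99140124/55 ≈ 1.8025e+6)
v + m(531, r(l, -34)) = 99140124/55 - 4*531 = 99140124/55 - 2124 = 99023304/55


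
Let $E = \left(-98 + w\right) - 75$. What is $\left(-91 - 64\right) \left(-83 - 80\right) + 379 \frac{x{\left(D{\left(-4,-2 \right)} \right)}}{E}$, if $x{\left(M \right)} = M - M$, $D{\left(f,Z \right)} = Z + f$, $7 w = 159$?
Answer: $25265$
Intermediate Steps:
$w = \frac{159}{7}$ ($w = \frac{1}{7} \cdot 159 = \frac{159}{7} \approx 22.714$)
$E = - \frac{1052}{7}$ ($E = \left(-98 + \frac{159}{7}\right) - 75 = - \frac{527}{7} - 75 = - \frac{1052}{7} \approx -150.29$)
$x{\left(M \right)} = 0$
$\left(-91 - 64\right) \left(-83 - 80\right) + 379 \frac{x{\left(D{\left(-4,-2 \right)} \right)}}{E} = \left(-91 - 64\right) \left(-83 - 80\right) + 379 \frac{0}{- \frac{1052}{7}} = \left(-155\right) \left(-163\right) + 379 \cdot 0 \left(- \frac{7}{1052}\right) = 25265 + 379 \cdot 0 = 25265 + 0 = 25265$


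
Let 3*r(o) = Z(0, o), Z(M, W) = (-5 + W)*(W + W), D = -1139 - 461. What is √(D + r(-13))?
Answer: 38*I ≈ 38.0*I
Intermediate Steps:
D = -1600
Z(M, W) = 2*W*(-5 + W) (Z(M, W) = (-5 + W)*(2*W) = 2*W*(-5 + W))
r(o) = 2*o*(-5 + o)/3 (r(o) = (2*o*(-5 + o))/3 = 2*o*(-5 + o)/3)
√(D + r(-13)) = √(-1600 + (⅔)*(-13)*(-5 - 13)) = √(-1600 + (⅔)*(-13)*(-18)) = √(-1600 + 156) = √(-1444) = 38*I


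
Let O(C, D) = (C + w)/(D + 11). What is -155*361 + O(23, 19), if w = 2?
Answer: -335725/6 ≈ -55954.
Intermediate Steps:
O(C, D) = (2 + C)/(11 + D) (O(C, D) = (C + 2)/(D + 11) = (2 + C)/(11 + D))
-155*361 + O(23, 19) = -155*361 + (2 + 23)/(11 + 19) = -55955 + 25/30 = -55955 + (1/30)*25 = -55955 + ⅚ = -335725/6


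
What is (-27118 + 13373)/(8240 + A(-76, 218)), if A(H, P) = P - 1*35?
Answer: -13745/8423 ≈ -1.6318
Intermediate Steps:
A(H, P) = -35 + P (A(H, P) = P - 35 = -35 + P)
(-27118 + 13373)/(8240 + A(-76, 218)) = (-27118 + 13373)/(8240 + (-35 + 218)) = -13745/(8240 + 183) = -13745/8423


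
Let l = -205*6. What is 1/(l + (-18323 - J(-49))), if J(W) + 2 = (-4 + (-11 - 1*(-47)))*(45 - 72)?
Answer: -1/18687 ≈ -5.3513e-5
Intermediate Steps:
l = -1230
J(W) = -866 (J(W) = -2 + (-4 + (-11 - 1*(-47)))*(45 - 72) = -2 + (-4 + (-11 + 47))*(-27) = -2 + (-4 + 36)*(-27) = -2 + 32*(-27) = -2 - 864 = -866)
1/(l + (-18323 - J(-49))) = 1/(-1230 + (-18323 - 1*(-866))) = 1/(-1230 + (-18323 + 866)) = 1/(-1230 - 17457) = 1/(-18687) = -1/18687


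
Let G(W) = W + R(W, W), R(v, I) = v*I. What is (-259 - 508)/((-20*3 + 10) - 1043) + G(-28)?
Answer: 827075/1093 ≈ 756.70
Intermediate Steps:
R(v, I) = I*v
G(W) = W + W² (G(W) = W + W*W = W + W²)
(-259 - 508)/((-20*3 + 10) - 1043) + G(-28) = (-259 - 508)/((-20*3 + 10) - 1043) - 28*(1 - 28) = -767/((-60 + 10) - 1043) - 28*(-27) = -767/(-50 - 1043) + 756 = -767/(-1093) + 756 = -767*(-1/1093) + 756 = 767/1093 + 756 = 827075/1093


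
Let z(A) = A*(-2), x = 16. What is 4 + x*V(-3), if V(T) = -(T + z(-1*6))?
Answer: -140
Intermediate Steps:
z(A) = -2*A
V(T) = -12 - T (V(T) = -(T - (-2)*6) = -(T - 2*(-6)) = -(T + 12) = -(12 + T) = -12 - T)
4 + x*V(-3) = 4 + 16*(-12 - 1*(-3)) = 4 + 16*(-12 + 3) = 4 + 16*(-9) = 4 - 144 = -140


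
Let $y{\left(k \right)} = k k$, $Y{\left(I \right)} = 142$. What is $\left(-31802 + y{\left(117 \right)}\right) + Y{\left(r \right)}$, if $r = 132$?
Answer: $-17971$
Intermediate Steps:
$y{\left(k \right)} = k^{2}$
$\left(-31802 + y{\left(117 \right)}\right) + Y{\left(r \right)} = \left(-31802 + 117^{2}\right) + 142 = \left(-31802 + 13689\right) + 142 = -18113 + 142 = -17971$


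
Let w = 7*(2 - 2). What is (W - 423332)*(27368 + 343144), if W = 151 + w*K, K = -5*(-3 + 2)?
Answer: -156793638672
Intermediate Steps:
K = 5 (K = -5*(-1) = 5)
w = 0 (w = 7*0 = 0)
W = 151 (W = 151 + 0*5 = 151 + 0 = 151)
(W - 423332)*(27368 + 343144) = (151 - 423332)*(27368 + 343144) = -423181*370512 = -156793638672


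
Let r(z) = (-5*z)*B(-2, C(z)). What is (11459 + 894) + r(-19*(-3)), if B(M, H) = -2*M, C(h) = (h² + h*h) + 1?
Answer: 11213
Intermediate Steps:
C(h) = 1 + 2*h² (C(h) = (h² + h²) + 1 = 2*h² + 1 = 1 + 2*h²)
r(z) = -20*z (r(z) = (-5*z)*(-2*(-2)) = -5*z*4 = -20*z)
(11459 + 894) + r(-19*(-3)) = (11459 + 894) - (-380)*(-3) = 12353 - 20*57 = 12353 - 1140 = 11213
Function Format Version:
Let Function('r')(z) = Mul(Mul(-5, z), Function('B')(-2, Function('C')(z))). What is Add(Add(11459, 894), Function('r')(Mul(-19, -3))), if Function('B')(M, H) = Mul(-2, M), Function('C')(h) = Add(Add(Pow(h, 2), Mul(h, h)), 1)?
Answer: 11213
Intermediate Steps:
Function('C')(h) = Add(1, Mul(2, Pow(h, 2))) (Function('C')(h) = Add(Add(Pow(h, 2), Pow(h, 2)), 1) = Add(Mul(2, Pow(h, 2)), 1) = Add(1, Mul(2, Pow(h, 2))))
Function('r')(z) = Mul(-20, z) (Function('r')(z) = Mul(Mul(-5, z), Mul(-2, -2)) = Mul(Mul(-5, z), 4) = Mul(-20, z))
Add(Add(11459, 894), Function('r')(Mul(-19, -3))) = Add(Add(11459, 894), Mul(-20, Mul(-19, -3))) = Add(12353, Mul(-20, 57)) = Add(12353, -1140) = 11213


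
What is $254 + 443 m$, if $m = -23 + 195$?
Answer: $76450$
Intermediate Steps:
$m = 172$
$254 + 443 m = 254 + 443 \cdot 172 = 254 + 76196 = 76450$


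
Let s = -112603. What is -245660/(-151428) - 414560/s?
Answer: 22609511165/4262811771 ≈ 5.3039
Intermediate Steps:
-245660/(-151428) - 414560/s = -245660/(-151428) - 414560/(-112603) = -245660*(-1/151428) - 414560*(-1/112603) = 61415/37857 + 414560/112603 = 22609511165/4262811771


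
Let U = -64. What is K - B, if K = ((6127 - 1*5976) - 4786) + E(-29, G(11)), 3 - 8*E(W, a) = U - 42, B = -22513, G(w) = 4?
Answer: 143133/8 ≈ 17892.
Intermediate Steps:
E(W, a) = 109/8 (E(W, a) = 3/8 - (-64 - 42)/8 = 3/8 - 1/8*(-106) = 3/8 + 53/4 = 109/8)
K = -36971/8 (K = ((6127 - 1*5976) - 4786) + 109/8 = ((6127 - 5976) - 4786) + 109/8 = (151 - 4786) + 109/8 = -4635 + 109/8 = -36971/8 ≈ -4621.4)
K - B = -36971/8 - 1*(-22513) = -36971/8 + 22513 = 143133/8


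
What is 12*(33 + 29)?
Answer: 744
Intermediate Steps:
12*(33 + 29) = 12*62 = 744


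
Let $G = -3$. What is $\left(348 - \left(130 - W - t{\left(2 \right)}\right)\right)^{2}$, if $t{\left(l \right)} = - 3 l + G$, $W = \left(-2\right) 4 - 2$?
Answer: $39601$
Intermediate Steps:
$W = -10$ ($W = -8 - 2 = -10$)
$t{\left(l \right)} = -3 - 3 l$ ($t{\left(l \right)} = - 3 l - 3 = -3 - 3 l$)
$\left(348 - \left(130 - W - t{\left(2 \right)}\right)\right)^{2} = \left(348 + \left(\left(\left(\left(-3 - 6\right) + 73\right) - 10\right) - 203\right)\right)^{2} = \left(348 + \left(\left(\left(-9 + 73\right) - 10\right) - 203\right)\right)^{2} = \left(348 + \left(\left(64 - 10\right) - 203\right)\right)^{2} = \left(348 + \left(54 - 203\right)\right)^{2} = \left(348 - 149\right)^{2} = 199^{2} = 39601$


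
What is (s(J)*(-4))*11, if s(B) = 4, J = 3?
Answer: -176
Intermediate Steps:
(s(J)*(-4))*11 = (4*(-4))*11 = -16*11 = -176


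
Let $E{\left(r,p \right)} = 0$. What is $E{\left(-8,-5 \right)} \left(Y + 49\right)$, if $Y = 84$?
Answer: $0$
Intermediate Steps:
$E{\left(-8,-5 \right)} \left(Y + 49\right) = 0 \left(84 + 49\right) = 0 \cdot 133 = 0$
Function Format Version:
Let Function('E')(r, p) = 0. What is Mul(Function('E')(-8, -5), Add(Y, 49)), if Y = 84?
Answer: 0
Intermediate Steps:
Mul(Function('E')(-8, -5), Add(Y, 49)) = Mul(0, Add(84, 49)) = Mul(0, 133) = 0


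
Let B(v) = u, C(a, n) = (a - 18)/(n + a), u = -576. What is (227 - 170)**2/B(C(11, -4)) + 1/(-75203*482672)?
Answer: -818982253265/145193529664 ≈ -5.6406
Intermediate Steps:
C(a, n) = (-18 + a)/(a + n)
B(v) = -576
(227 - 170)**2/B(C(11, -4)) + 1/(-75203*482672) = (227 - 170)**2/(-576) + 1/(-75203*482672) = 57**2*(-1/576) - 1/75203*1/482672 = 3249*(-1/576) - 1/36298382416 = -361/64 - 1/36298382416 = -818982253265/145193529664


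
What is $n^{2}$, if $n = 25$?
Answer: $625$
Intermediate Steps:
$n^{2} = 25^{2} = 625$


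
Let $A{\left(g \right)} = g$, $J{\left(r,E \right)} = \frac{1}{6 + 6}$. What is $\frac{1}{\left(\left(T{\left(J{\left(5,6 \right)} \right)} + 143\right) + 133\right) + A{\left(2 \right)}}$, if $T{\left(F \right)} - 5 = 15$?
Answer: $\frac{1}{298} \approx 0.0033557$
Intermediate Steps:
$J{\left(r,E \right)} = \frac{1}{12}$
$T{\left(F \right)} = 20$ ($T{\left(F \right)} = 5 + 15 = 20$)
$\frac{1}{\left(\left(T{\left(J{\left(5,6 \right)} \right)} + 143\right) + 133\right) + A{\left(2 \right)}} = \frac{1}{\left(\left(20 + 143\right) + 133\right) + 2} = \frac{1}{\left(163 + 133\right) + 2} = \frac{1}{296 + 2} = \frac{1}{298}$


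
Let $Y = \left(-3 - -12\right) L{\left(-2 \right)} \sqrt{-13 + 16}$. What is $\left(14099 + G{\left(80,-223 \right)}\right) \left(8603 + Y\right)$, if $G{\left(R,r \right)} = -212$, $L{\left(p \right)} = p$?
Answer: $119469861 - 249966 \sqrt{3} \approx 1.1904 \cdot 10^{8}$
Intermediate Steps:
$Y = - 18 \sqrt{3}$ ($Y = \left(-3 - -12\right) \left(-2\right) \sqrt{-13 + 16} = \left(-3 + 12\right) \left(-2\right) \sqrt{3} = 9 \left(-2\right) \sqrt{3} = - 18 \sqrt{3} \approx -31.177$)
$\left(14099 + G{\left(80,-223 \right)}\right) \left(8603 + Y\right) = \left(14099 - 212\right) \left(8603 - 18 \sqrt{3}\right) = 13887 \left(8603 - 18 \sqrt{3}\right) = 119469861 - 249966 \sqrt{3}$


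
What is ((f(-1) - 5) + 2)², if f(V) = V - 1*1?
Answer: 25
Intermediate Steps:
f(V) = -1 + V (f(V) = V - 1 = -1 + V)
((f(-1) - 5) + 2)² = (((-1 - 1) - 5) + 2)² = ((-2 - 5) + 2)² = (-7 + 2)² = (-5)² = 25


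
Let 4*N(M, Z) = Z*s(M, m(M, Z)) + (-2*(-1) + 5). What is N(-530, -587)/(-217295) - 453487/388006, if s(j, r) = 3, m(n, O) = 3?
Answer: -49185158517/42155881885 ≈ -1.1667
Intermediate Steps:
N(M, Z) = 7/4 + 3*Z/4 (N(M, Z) = (Z*3 + (-2*(-1) + 5))/4 = (3*Z + (2 + 5))/4 = (3*Z + 7)/4 = (7 + 3*Z)/4 = 7/4 + 3*Z/4)
N(-530, -587)/(-217295) - 453487/388006 = (7/4 + (¾)*(-587))/(-217295) - 453487/388006 = (7/4 - 1761/4)*(-1/217295) - 453487*1/388006 = -877/2*(-1/217295) - 453487/388006 = 877/434590 - 453487/388006 = -49185158517/42155881885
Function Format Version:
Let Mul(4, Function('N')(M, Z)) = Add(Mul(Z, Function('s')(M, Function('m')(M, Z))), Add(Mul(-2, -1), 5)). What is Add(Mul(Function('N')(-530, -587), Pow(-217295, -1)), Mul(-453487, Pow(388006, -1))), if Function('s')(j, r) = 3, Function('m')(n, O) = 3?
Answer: Rational(-49185158517, 42155881885) ≈ -1.1667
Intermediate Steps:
Function('N')(M, Z) = Add(Rational(7, 4), Mul(Rational(3, 4), Z)) (Function('N')(M, Z) = Mul(Rational(1, 4), Add(Mul(Z, 3), Add(Mul(-2, -1), 5))) = Mul(Rational(1, 4), Add(Mul(3, Z), Add(2, 5))) = Mul(Rational(1, 4), Add(Mul(3, Z), 7)) = Mul(Rational(1, 4), Add(7, Mul(3, Z))) = Add(Rational(7, 4), Mul(Rational(3, 4), Z)))
Add(Mul(Function('N')(-530, -587), Pow(-217295, -1)), Mul(-453487, Pow(388006, -1))) = Add(Mul(Add(Rational(7, 4), Mul(Rational(3, 4), -587)), Pow(-217295, -1)), Mul(-453487, Pow(388006, -1))) = Add(Mul(Add(Rational(7, 4), Rational(-1761, 4)), Rational(-1, 217295)), Mul(-453487, Rational(1, 388006))) = Add(Mul(Rational(-877, 2), Rational(-1, 217295)), Rational(-453487, 388006)) = Add(Rational(877, 434590), Rational(-453487, 388006)) = Rational(-49185158517, 42155881885)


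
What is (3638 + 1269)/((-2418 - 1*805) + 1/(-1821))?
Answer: -8935647/5869084 ≈ -1.5225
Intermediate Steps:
(3638 + 1269)/((-2418 - 1*805) + 1/(-1821)) = 4907/((-2418 - 805) - 1/1821) = 4907/(-3223 - 1/1821) = 4907/(-5869084/1821) = 4907*(-1821/5869084) = -8935647/5869084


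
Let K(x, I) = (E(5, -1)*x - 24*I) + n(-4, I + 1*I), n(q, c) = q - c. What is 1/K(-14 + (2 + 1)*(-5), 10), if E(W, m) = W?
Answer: -1/409 ≈ -0.0024450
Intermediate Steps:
K(x, I) = -4 - 26*I + 5*x (K(x, I) = (5*x - 24*I) + (-4 - (I + 1*I)) = (-24*I + 5*x) + (-4 - (I + I)) = (-24*I + 5*x) + (-4 - 2*I) = -4 - 26*I + 5*x)
1/K(-14 + (2 + 1)*(-5), 10) = 1/(-4 - 26*10 + 5*(-14 + (2 + 1)*(-5))) = 1/(-4 - 260 + 5*(-14 + 3*(-5))) = 1/(-4 - 260 + 5*(-14 - 15)) = 1/(-4 - 260 + 5*(-29)) = 1/(-4 - 260 - 145) = 1/(-409) = -1/409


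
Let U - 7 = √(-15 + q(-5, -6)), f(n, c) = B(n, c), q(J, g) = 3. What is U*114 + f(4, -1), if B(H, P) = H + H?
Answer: 806 + 228*I*√3 ≈ 806.0 + 394.91*I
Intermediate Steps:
B(H, P) = 2*H
f(n, c) = 2*n
U = 7 + 2*I*√3 (U = 7 + √(-15 + 3) = 7 + √(-12) = 7 + 2*I*√3 ≈ 7.0 + 3.4641*I)
U*114 + f(4, -1) = (7 + 2*I*√3)*114 + 2*4 = (798 + 228*I*√3) + 8 = 806 + 228*I*√3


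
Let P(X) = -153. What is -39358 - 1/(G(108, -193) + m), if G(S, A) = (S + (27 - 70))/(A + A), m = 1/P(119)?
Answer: -406548440/10331 ≈ -39352.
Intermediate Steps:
m = -1/153 (m = 1/(-153) = -1/153 ≈ -0.0065359)
G(S, A) = (-43 + S)/(2*A) (G(S, A) = (S - 43)/((2*A)) = (-43 + S)*(1/(2*A)) = (-43 + S)/(2*A))
-39358 - 1/(G(108, -193) + m) = -39358 - 1/((½)*(-43 + 108)/(-193) - 1/153) = -39358 - 1/((½)*(-1/193)*65 - 1/153) = -39358 - 1/(-65/386 - 1/153) = -39358 - 1/(-10331/59058) = -39358 - 1*(-59058/10331) = -39358 + 59058/10331 = -406548440/10331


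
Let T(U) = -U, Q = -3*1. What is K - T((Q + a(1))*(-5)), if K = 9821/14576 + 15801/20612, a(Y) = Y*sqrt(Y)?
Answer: 859287737/75110128 ≈ 11.440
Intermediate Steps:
Q = -3
a(Y) = Y**(3/2)
K = 108186457/75110128 (K = 9821*(1/14576) + 15801*(1/20612) = 9821/14576 + 15801/20612 = 108186457/75110128 ≈ 1.4404)
K - T((Q + a(1))*(-5)) = 108186457/75110128 - (-1)*(-3 + 1**(3/2))*(-5) = 108186457/75110128 - (-1)*(-3 + 1)*(-5) = 108186457/75110128 - (-1)*(-2*(-5)) = 108186457/75110128 - (-1)*10 = 108186457/75110128 - 1*(-10) = 108186457/75110128 + 10 = 859287737/75110128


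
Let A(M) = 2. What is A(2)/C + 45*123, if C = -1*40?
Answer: 110699/20 ≈ 5535.0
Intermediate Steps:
C = -40
A(2)/C + 45*123 = 2/(-40) + 45*123 = 2*(-1/40) + 5535 = -1/20 + 5535 = 110699/20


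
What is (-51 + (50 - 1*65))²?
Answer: 4356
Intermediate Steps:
(-51 + (50 - 1*65))² = (-51 + (50 - 65))² = (-51 - 15)² = (-66)² = 4356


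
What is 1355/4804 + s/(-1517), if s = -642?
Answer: 5139703/7287668 ≈ 0.70526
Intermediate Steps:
1355/4804 + s/(-1517) = 1355/4804 - 642/(-1517) = 1355*(1/4804) - 642*(-1/1517) = 1355/4804 + 642/1517 = 5139703/7287668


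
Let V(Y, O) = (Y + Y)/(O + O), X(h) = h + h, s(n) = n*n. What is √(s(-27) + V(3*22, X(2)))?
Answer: √2982/2 ≈ 27.304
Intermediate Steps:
s(n) = n²
X(h) = 2*h
V(Y, O) = Y/O (V(Y, O) = (2*Y)/((2*O)) = (2*Y)*(1/(2*O)) = Y/O)
√(s(-27) + V(3*22, X(2))) = √((-27)² + (3*22)/((2*2))) = √(729 + 66/4) = √(729 + 66*(¼)) = √(729 + 33/2) = √(1491/2) = √2982/2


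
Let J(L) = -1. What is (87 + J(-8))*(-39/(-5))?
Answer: 3354/5 ≈ 670.80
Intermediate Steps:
(87 + J(-8))*(-39/(-5)) = (87 - 1)*(-39/(-5)) = 86*(-39*(-1/5)) = 86*(39/5) = 3354/5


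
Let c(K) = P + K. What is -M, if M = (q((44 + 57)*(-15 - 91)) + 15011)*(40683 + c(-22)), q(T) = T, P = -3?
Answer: -175032690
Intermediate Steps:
c(K) = -3 + K
M = 175032690 (M = ((44 + 57)*(-15 - 91) + 15011)*(40683 + (-3 - 22)) = (101*(-106) + 15011)*(40683 - 25) = (-10706 + 15011)*40658 = 4305*40658 = 175032690)
-M = -1*175032690 = -175032690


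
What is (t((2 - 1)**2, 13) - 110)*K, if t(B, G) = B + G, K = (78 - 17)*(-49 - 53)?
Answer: 597312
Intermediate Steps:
K = -6222 (K = 61*(-102) = -6222)
(t((2 - 1)**2, 13) - 110)*K = (((2 - 1)**2 + 13) - 110)*(-6222) = ((1**2 + 13) - 110)*(-6222) = ((1 + 13) - 110)*(-6222) = (14 - 110)*(-6222) = -96*(-6222) = 597312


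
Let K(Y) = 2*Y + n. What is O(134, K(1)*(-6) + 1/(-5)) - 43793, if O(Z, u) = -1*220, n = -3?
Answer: -44013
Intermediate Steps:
K(Y) = -3 + 2*Y (K(Y) = 2*Y - 3 = -3 + 2*Y)
O(Z, u) = -220
O(134, K(1)*(-6) + 1/(-5)) - 43793 = -220 - 43793 = -44013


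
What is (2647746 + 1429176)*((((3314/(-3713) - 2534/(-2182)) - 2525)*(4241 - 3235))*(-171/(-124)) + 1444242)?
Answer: -1053803471895431599302/125577373 ≈ -8.3917e+12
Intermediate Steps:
(2647746 + 1429176)*((((3314/(-3713) - 2534/(-2182)) - 2525)*(4241 - 3235))*(-171/(-124)) + 1444242) = 4076922*((((3314*(-1/3713) - 2534*(-1/2182)) - 2525)*1006)*(-171*(-1/124)) + 1444242) = 4076922*((((-3314/3713 + 1267/1091) - 2525)*1006)*(171/124) + 1444242) = 4076922*(((1088797/4050883 - 2525)*1006)*(171/124) + 1444242) = 4076922*(-10227390778/4050883*1006*(171/124) + 1444242) = 4076922*(-10288755122668/4050883*171/124 + 1444242) = 4076922*(-439844281494057/125577373 + 1444242) = 4076922*(-258480165157791/125577373) = -1053803471895431599302/125577373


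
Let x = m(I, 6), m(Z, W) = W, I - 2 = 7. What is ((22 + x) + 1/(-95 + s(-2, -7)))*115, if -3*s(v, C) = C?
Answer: 894815/278 ≈ 3218.8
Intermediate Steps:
I = 9 (I = 2 + 7 = 9)
s(v, C) = -C/3
x = 6
((22 + x) + 1/(-95 + s(-2, -7)))*115 = ((22 + 6) + 1/(-95 - ⅓*(-7)))*115 = (28 + 1/(-95 + 7/3))*115 = (28 + 1/(-278/3))*115 = (28 - 3/278)*115 = (7781/278)*115 = 894815/278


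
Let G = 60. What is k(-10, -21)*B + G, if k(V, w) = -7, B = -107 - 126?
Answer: 1691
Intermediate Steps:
B = -233
k(-10, -21)*B + G = -7*(-233) + 60 = 1631 + 60 = 1691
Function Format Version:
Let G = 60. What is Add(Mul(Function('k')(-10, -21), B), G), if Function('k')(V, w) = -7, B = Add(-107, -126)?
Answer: 1691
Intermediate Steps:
B = -233
Add(Mul(Function('k')(-10, -21), B), G) = Add(Mul(-7, -233), 60) = Add(1631, 60) = 1691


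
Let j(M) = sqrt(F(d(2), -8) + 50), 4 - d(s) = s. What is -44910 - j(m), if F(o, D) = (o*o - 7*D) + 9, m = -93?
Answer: -44910 - sqrt(119) ≈ -44921.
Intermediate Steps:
d(s) = 4 - s
F(o, D) = 9 + o**2 - 7*D (F(o, D) = (o**2 - 7*D) + 9 = 9 + o**2 - 7*D)
j(M) = sqrt(119) (j(M) = sqrt((9 + (4 - 1*2)**2 - 7*(-8)) + 50) = sqrt((9 + (4 - 2)**2 + 56) + 50) = sqrt((9 + 2**2 + 56) + 50) = sqrt((9 + 4 + 56) + 50) = sqrt(69 + 50) = sqrt(119))
-44910 - j(m) = -44910 - sqrt(119)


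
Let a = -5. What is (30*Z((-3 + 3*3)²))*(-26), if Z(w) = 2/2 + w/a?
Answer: 4836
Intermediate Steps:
Z(w) = 1 - w/5 (Z(w) = 2/2 + w/(-5) = 2*(½) + w*(-⅕) = 1 - w/5)
(30*Z((-3 + 3*3)²))*(-26) = (30*(1 - (-3 + 3*3)²/5))*(-26) = (30*(1 - (-3 + 9)²/5))*(-26) = (30*(1 - ⅕*6²))*(-26) = (30*(1 - ⅕*36))*(-26) = (30*(1 - 36/5))*(-26) = (30*(-31/5))*(-26) = -186*(-26) = 4836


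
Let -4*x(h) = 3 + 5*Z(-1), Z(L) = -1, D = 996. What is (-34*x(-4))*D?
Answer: -16932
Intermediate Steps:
x(h) = ½ (x(h) = -(3 + 5*(-1))/4 = -(3 - 5)/4 = -¼*(-2) = ½)
(-34*x(-4))*D = -34*½*996 = -17*996 = -16932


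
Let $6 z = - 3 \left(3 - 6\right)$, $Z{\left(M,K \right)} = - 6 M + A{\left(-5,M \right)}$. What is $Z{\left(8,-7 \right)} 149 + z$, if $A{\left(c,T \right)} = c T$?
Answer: $- \frac{26221}{2} \approx -13111.0$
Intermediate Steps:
$A{\left(c,T \right)} = T c$
$Z{\left(M,K \right)} = - 11 M$ ($Z{\left(M,K \right)} = - 6 M + M \left(-5\right) = - 6 M - 5 M = - 11 M$)
$z = \frac{3}{2}$ ($z = \frac{\left(-3\right) \left(3 - 6\right)}{6} = \frac{\left(-3\right) \left(-3\right)}{6} = \frac{1}{6} \cdot 9 = \frac{3}{2} \approx 1.5$)
$Z{\left(8,-7 \right)} 149 + z = \left(-11\right) 8 \cdot 149 + \frac{3}{2} = \left(-88\right) 149 + \frac{3}{2} = -13112 + \frac{3}{2} = - \frac{26221}{2}$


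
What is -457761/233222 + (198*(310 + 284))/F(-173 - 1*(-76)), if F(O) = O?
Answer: -27474108681/22622534 ≈ -1214.5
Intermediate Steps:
-457761/233222 + (198*(310 + 284))/F(-173 - 1*(-76)) = -457761/233222 + (198*(310 + 284))/(-173 - 1*(-76)) = -457761*1/233222 + (198*594)/(-173 + 76) = -457761/233222 + 117612/(-97) = -457761/233222 + 117612*(-1/97) = -457761/233222 - 117612/97 = -27474108681/22622534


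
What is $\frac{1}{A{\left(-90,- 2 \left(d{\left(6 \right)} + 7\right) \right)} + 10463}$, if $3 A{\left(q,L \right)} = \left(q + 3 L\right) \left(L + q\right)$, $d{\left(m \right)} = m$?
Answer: $\frac{1}{16959} \approx 5.8966 \cdot 10^{-5}$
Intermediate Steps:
$A{\left(q,L \right)} = \frac{\left(L + q\right) \left(q + 3 L\right)}{3}$ ($A{\left(q,L \right)} = \frac{\left(q + 3 L\right) \left(L + q\right)}{3} = \frac{\left(L + q\right) \left(q + 3 L\right)}{3}$)
$\frac{1}{A{\left(-90,- 2 \left(d{\left(6 \right)} + 7\right) \right)} + 10463} = \frac{1}{\left(\left(- 2 \left(6 + 7\right)\right)^{2} + \frac{\left(-90\right)^{2}}{3} + \frac{4}{3} \left(- 2 \left(6 + 7\right)\right) \left(-90\right)\right) + 10463} = \frac{1}{\left(\left(\left(-2\right) 13\right)^{2} + \frac{1}{3} \cdot 8100 + \frac{4}{3} \left(\left(-2\right) 13\right) \left(-90\right)\right) + 10463} = \frac{1}{\left(\left(-26\right)^{2} + 2700 + \frac{4}{3} \left(-26\right) \left(-90\right)\right) + 10463} = \frac{1}{\left(676 + 2700 + 3120\right) + 10463} = \frac{1}{6496 + 10463} = \frac{1}{16959}$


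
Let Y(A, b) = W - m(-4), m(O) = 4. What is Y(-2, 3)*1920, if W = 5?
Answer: 1920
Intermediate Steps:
Y(A, b) = 1 (Y(A, b) = 5 - 1*4 = 5 - 4 = 1)
Y(-2, 3)*1920 = 1*1920 = 1920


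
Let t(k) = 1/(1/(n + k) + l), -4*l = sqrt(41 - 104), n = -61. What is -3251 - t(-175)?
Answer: 3*(-191809*sqrt(7) + 1005*I)/(-I + 177*sqrt(7)) ≈ -3251.0 - 0.50395*I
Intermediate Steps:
l = -3*I*sqrt(7)/4 (l = -sqrt(41 - 104)/4 = -3*I*sqrt(7)/4 ≈ -1.9843*I)
t(k) = 1/(1/(-61 + k) - 3*I*sqrt(7)/4)
-3251 - t(-175) = -3251 - 4*(-61 - 175)/(4 + 183*I*sqrt(7) - 3*I*(-175)*sqrt(7)) = -3251 - 4*(-236)/(4 + 183*I*sqrt(7) + 525*I*sqrt(7)) = -3251 - 4*(-236)/(4 + 708*I*sqrt(7)) = -3251 - (-944)/(4 + 708*I*sqrt(7)) = -3251 + 944/(4 + 708*I*sqrt(7))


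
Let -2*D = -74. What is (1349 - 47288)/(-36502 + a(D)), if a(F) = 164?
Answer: 45939/36338 ≈ 1.2642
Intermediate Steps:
D = 37 (D = -½*(-74) = 37)
(1349 - 47288)/(-36502 + a(D)) = (1349 - 47288)/(-36502 + 164) = -45939/(-36338) = -45939*(-1/36338) = 45939/36338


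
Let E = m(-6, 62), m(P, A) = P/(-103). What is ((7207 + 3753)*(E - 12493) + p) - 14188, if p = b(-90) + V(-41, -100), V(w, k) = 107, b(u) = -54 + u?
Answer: -14104497255/103 ≈ -1.3694e+8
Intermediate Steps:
m(P, A) = -P/103 (m(P, A) = P*(-1/103) = -P/103)
E = 6/103 (E = -1/103*(-6) = 6/103 ≈ 0.058252)
p = -37 (p = (-54 - 90) + 107 = -144 + 107 = -37)
((7207 + 3753)*(E - 12493) + p) - 14188 = ((7207 + 3753)*(6/103 - 12493) - 37) - 14188 = (10960*(-1286773/103) - 37) - 14188 = (-14103032080/103 - 37) - 14188 = -14103035891/103 - 14188 = -14104497255/103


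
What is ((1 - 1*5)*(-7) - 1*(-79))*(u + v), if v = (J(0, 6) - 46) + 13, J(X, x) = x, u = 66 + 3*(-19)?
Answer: -1926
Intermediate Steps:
u = 9 (u = 66 - 57 = 9)
v = -27 (v = (6 - 46) + 13 = -40 + 13 = -27)
((1 - 1*5)*(-7) - 1*(-79))*(u + v) = ((1 - 1*5)*(-7) - 1*(-79))*(9 - 27) = ((1 - 5)*(-7) + 79)*(-18) = (-4*(-7) + 79)*(-18) = (28 + 79)*(-18) = 107*(-18) = -1926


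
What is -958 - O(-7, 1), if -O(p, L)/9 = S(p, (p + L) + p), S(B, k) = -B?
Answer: -895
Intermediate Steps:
O(p, L) = 9*p (O(p, L) = -(-9)*p = 9*p)
-958 - O(-7, 1) = -958 - 9*(-7) = -958 - 1*(-63) = -958 + 63 = -895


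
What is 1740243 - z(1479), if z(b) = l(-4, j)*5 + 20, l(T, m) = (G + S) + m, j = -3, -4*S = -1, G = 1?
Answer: 6960927/4 ≈ 1.7402e+6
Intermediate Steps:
S = ¼ (S = -¼*(-1) = ¼ ≈ 0.25000)
l(T, m) = 5/4 + m (l(T, m) = (1 + ¼) + m = 5/4 + m)
z(b) = 45/4 (z(b) = (5/4 - 3)*5 + 20 = -7/4*5 + 20 = -35/4 + 20 = 45/4)
1740243 - z(1479) = 1740243 - 1*45/4 = 1740243 - 45/4 = 6960927/4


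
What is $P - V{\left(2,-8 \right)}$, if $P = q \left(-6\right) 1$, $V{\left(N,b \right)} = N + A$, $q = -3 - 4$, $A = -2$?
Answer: $42$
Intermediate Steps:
$q = -7$
$V{\left(N,b \right)} = -2 + N$ ($V{\left(N,b \right)} = N - 2 = -2 + N$)
$P = 42$ ($P = \left(-7\right) \left(-6\right) 1 = 42 \cdot 1 = 42$)
$P - V{\left(2,-8 \right)} = 42 - \left(-2 + 2\right) = 42 - 0 = 42 + 0 = 42$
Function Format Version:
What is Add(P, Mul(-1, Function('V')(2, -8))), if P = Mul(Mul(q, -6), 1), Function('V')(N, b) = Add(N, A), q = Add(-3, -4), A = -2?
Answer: 42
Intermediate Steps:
q = -7
Function('V')(N, b) = Add(-2, N) (Function('V')(N, b) = Add(N, -2) = Add(-2, N))
P = 42 (P = Mul(Mul(-7, -6), 1) = Mul(42, 1) = 42)
Add(P, Mul(-1, Function('V')(2, -8))) = Add(42, Mul(-1, Add(-2, 2))) = Add(42, Mul(-1, 0)) = Add(42, 0) = 42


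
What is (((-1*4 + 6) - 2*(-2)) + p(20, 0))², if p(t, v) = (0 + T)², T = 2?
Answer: 100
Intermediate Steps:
p(t, v) = 4 (p(t, v) = (0 + 2)² = 2² = 4)
(((-1*4 + 6) - 2*(-2)) + p(20, 0))² = (((-1*4 + 6) - 2*(-2)) + 4)² = (((-4 + 6) + 4) + 4)² = ((2 + 4) + 4)² = (6 + 4)² = 10² = 100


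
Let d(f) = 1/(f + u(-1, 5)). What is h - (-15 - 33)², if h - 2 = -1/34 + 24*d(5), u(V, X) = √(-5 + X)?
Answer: -390529/170 ≈ -2297.2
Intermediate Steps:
d(f) = 1/f (d(f) = 1/(f + √(-5 + 5)) = 1/(f + √0) = 1/(f + 0) = 1/f)
h = 1151/170 (h = 2 + (-1/34 + 24/5) = 2 + 811/170 = 1151/170 ≈ 6.7706)
h - (-15 - 33)² = 1151/170 - (-15 - 33)² = 1151/170 - 1*(-48)² = 1151/170 - 1*2304 = 1151/170 - 2304 = -390529/170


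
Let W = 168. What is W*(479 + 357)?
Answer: 140448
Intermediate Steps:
W*(479 + 357) = 168*(479 + 357) = 168*836 = 140448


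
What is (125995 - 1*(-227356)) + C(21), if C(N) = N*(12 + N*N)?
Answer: 362864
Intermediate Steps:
C(N) = N*(12 + N²)
(125995 - 1*(-227356)) + C(21) = (125995 - 1*(-227356)) + 21*(12 + 21²) = (125995 + 227356) + 21*(12 + 441) = 353351 + 21*453 = 353351 + 9513 = 362864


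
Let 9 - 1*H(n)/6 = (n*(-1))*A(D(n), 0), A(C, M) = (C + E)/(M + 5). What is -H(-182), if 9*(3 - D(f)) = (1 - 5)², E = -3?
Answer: -6634/15 ≈ -442.27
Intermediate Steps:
D(f) = 11/9 (D(f) = 3 - (1 - 5)²/9 = 3 - ⅑*(-4)² = 3 - ⅑*16 = 3 - 16/9 = 11/9)
A(C, M) = (-3 + C)/(5 + M) (A(C, M) = (C - 3)/(M + 5) = (-3 + C)/(5 + M))
H(n) = 54 - 32*n/15 (H(n) = 54 - 6*n*(-1)*(-3 + 11/9)/(5 + 0) = 54 - 6*(-n)*-16/9/5 = 54 - 6*(-n)*(⅕)*(-16/9) = 54 - 6*(-n)*(-16)/45 = 54 - 32*n/15)
-H(-182) = -(54 - 32/15*(-182)) = -(54 + 5824/15) = -1*6634/15 = -6634/15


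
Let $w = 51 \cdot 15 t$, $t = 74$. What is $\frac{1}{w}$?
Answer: $\frac{1}{56610} \approx 1.7665 \cdot 10^{-5}$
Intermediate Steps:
$w = 56610$ ($w = 51 \cdot 15 \cdot 74 = 765 \cdot 74 = 56610$)
$\frac{1}{w} = \frac{1}{56610}$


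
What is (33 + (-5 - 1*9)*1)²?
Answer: 361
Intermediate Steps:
(33 + (-5 - 1*9)*1)² = (33 + (-5 - 9)*1)² = (33 - 14*1)² = (33 - 14)² = 19² = 361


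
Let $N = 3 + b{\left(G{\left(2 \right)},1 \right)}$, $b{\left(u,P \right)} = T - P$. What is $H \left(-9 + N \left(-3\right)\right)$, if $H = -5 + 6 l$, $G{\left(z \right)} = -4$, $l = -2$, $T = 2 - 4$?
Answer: $153$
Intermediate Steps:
$T = -2$ ($T = 2 - 4 = -2$)
$H = -17$ ($H = -5 + 6 \left(-2\right) = -5 - 12 = -17$)
$b{\left(u,P \right)} = -2 - P$
$N = 0$ ($N = 3 - 3 = 0$)
$H \left(-9 + N \left(-3\right)\right) = - 17 \left(-9 + 0 \left(-3\right)\right) = - 17 \left(-9 + 0\right) = \left(-17\right) \left(-9\right) = 153$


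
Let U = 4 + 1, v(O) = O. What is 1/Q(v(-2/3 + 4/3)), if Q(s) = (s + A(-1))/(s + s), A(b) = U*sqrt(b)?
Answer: 8/229 - 60*I/229 ≈ 0.034935 - 0.26201*I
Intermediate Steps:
U = 5
A(b) = 5*sqrt(b)
Q(s) = (s + 5*I)/(2*s) (Q(s) = (s + 5*sqrt(-1))/(s + s) = (s + 5*I)/((2*s)) = (s + 5*I)*(1/(2*s)) = (s + 5*I)/(2*s))
1/Q(v(-2/3 + 4/3)) = 1/(((-2/3 + 4/3) + 5*I)/(2*(-2/3 + 4/3))) = 1/((2/3 + 5*I)/(2*(2/3))) = 1/((1/2)*(3/2)*(2/3 + 5*I)) = 1/(1/2 + 15*I/4) = 16*(1/2 - 15*I/4)/229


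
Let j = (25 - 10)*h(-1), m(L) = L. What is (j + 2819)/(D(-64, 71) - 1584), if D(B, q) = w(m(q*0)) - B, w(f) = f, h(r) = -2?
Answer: -2789/1520 ≈ -1.8349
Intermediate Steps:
D(B, q) = -B (D(B, q) = q*0 - B = 0 - B = -B)
j = -30 (j = (25 - 10)*(-2) = 15*(-2) = -30)
(j + 2819)/(D(-64, 71) - 1584) = (-30 + 2819)/(-1*(-64) - 1584) = 2789/(64 - 1584) = 2789/(-1520) = 2789*(-1/1520) = -2789/1520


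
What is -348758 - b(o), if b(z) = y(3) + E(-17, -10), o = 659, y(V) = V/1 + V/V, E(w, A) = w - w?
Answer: -348762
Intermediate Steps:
E(w, A) = 0
y(V) = 1 + V (y(V) = V*1 + 1 = V + 1 = 1 + V)
b(z) = 4 (b(z) = (1 + 3) + 0 = 4 + 0 = 4)
-348758 - b(o) = -348758 - 1*4 = -348758 - 4 = -348762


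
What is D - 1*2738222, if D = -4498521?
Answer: -7236743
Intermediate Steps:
D - 1*2738222 = -4498521 - 1*2738222 = -4498521 - 2738222 = -7236743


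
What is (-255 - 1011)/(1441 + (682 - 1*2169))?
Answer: 633/23 ≈ 27.522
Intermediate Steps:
(-255 - 1011)/(1441 + (682 - 1*2169)) = -1266/(1441 + (682 - 2169)) = -1266/(1441 - 1487) = -1266/(-46) = -1266*(-1/46) = 633/23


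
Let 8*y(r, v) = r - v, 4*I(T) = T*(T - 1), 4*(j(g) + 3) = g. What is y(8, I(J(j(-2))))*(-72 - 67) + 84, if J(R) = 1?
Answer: -55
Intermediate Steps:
j(g) = -3 + g/4
I(T) = T*(-1 + T)/4 (I(T) = (T*(T - 1))/4 = (T*(-1 + T))/4 = T*(-1 + T)/4)
y(r, v) = -v/8 + r/8 (y(r, v) = (r - v)/8 = -v/8 + r/8)
y(8, I(J(j(-2))))*(-72 - 67) + 84 = (-(-1 + 1)/32 + (1/8)*8)*(-72 - 67) + 84 = (-0/32 + 1)*(-139) + 84 = (-1/8*0 + 1)*(-139) + 84 = (0 + 1)*(-139) + 84 = 1*(-139) + 84 = -139 + 84 = -55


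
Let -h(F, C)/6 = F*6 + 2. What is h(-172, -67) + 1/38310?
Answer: 236755801/38310 ≈ 6180.0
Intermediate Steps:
h(F, C) = -12 - 36*F (h(F, C) = -6*(F*6 + 2) = -6*(6*F + 2) = -6*(2 + 6*F) = -12 - 36*F)
h(-172, -67) + 1/38310 = (-12 - 36*(-172)) + 1/38310 = (-12 + 6192) + 1/38310 = 6180 + 1/38310 = 236755801/38310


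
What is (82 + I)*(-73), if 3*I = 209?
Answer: -33215/3 ≈ -11072.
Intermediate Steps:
I = 209/3 (I = (⅓)*209 = 209/3 ≈ 69.667)
(82 + I)*(-73) = (82 + 209/3)*(-73) = (455/3)*(-73) = -33215/3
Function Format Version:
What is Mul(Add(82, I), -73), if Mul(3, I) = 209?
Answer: Rational(-33215, 3) ≈ -11072.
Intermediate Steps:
I = Rational(209, 3) (I = Mul(Rational(1, 3), 209) = Rational(209, 3) ≈ 69.667)
Mul(Add(82, I), -73) = Mul(Add(82, Rational(209, 3)), -73) = Mul(Rational(455, 3), -73) = Rational(-33215, 3)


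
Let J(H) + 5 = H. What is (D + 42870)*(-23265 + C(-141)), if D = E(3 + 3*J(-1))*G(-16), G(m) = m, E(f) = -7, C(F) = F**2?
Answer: -145451088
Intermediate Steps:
J(H) = -5 + H
D = 112 (D = -7*(-16) = 112)
(D + 42870)*(-23265 + C(-141)) = (112 + 42870)*(-23265 + (-141)**2) = 42982*(-23265 + 19881) = 42982*(-3384) = -145451088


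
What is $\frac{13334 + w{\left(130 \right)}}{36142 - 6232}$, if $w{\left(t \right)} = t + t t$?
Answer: $\frac{15182}{14955} \approx 1.0152$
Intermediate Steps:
$w{\left(t \right)} = t + t^{2}$
$\frac{13334 + w{\left(130 \right)}}{36142 - 6232} = \frac{13334 + 130 \left(1 + 130\right)}{36142 - 6232} = \frac{13334 + 130 \cdot 131}{29910} = \left(13334 + 17030\right) \frac{1}{29910} = 30364 \cdot \frac{1}{29910} = \frac{15182}{14955}$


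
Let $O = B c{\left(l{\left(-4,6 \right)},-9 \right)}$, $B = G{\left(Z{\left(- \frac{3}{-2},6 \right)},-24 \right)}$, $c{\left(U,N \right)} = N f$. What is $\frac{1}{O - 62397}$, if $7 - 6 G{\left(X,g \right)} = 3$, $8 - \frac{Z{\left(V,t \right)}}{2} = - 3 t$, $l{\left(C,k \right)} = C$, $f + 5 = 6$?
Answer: $- \frac{1}{62403} \approx -1.6025 \cdot 10^{-5}$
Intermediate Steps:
$f = 1$ ($f = -5 + 6 = 1$)
$c{\left(U,N \right)} = N$ ($c{\left(U,N \right)} = N 1 = N$)
$Z{\left(V,t \right)} = 16 + 6 t$ ($Z{\left(V,t \right)} = 16 - 2 \left(- 3 t\right) = 16 + 6 t$)
$G{\left(X,g \right)} = \frac{2}{3}$ ($G{\left(X,g \right)} = \frac{7}{6} - \frac{1}{2} = \frac{2}{3}$)
$B = \frac{2}{3} \approx 0.66667$
$O = -6$ ($O = \frac{2}{3} \left(-9\right) = -6$)
$\frac{1}{O - 62397} = \frac{1}{-6 - 62397} = \frac{1}{-62403} = - \frac{1}{62403}$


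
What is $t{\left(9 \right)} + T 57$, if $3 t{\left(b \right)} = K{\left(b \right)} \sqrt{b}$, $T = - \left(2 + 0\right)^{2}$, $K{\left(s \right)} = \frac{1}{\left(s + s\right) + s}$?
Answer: $- \frac{6155}{27} \approx -227.96$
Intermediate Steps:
$K{\left(s \right)} = \frac{1}{3 s}$ ($K{\left(s \right)} = \frac{1}{2 s + s} = \frac{1}{3 s}$)
$T = -4$ ($T = - 2^{2} = \left(-1\right) 4 = -4$)
$t{\left(b \right)} = \frac{1}{9 \sqrt{b}}$ ($t{\left(b \right)} = \frac{\frac{1}{3 b} \sqrt{b}}{3} = \frac{\frac{1}{3} \frac{1}{\sqrt{b}}}{3} = \frac{1}{9 \sqrt{b}}$)
$t{\left(9 \right)} + T 57 = \frac{1}{9 \cdot 3} - 228 = \frac{1}{9} \cdot \frac{1}{3} - 228 = \frac{1}{27} - 228 = - \frac{6155}{27}$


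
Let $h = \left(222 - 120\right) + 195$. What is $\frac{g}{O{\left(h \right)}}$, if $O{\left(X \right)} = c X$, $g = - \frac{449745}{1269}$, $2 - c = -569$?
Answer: $- \frac{149915}{71735301} \approx -0.0020898$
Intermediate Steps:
$c = 571$ ($c = 2 - -569 = 2 + 569 = 571$)
$h = 297$ ($h = 102 + 195 = 297$)
$g = - \frac{149915}{423}$ ($g = \left(-449745\right) \frac{1}{1269} = - \frac{149915}{423} \approx -354.41$)
$O{\left(X \right)} = 571 X$
$\frac{g}{O{\left(h \right)}} = - \frac{149915}{423 \cdot 571 \cdot 297} = - \frac{149915}{423 \cdot 169587} = \left(- \frac{149915}{423}\right) \frac{1}{169587} = - \frac{149915}{71735301}$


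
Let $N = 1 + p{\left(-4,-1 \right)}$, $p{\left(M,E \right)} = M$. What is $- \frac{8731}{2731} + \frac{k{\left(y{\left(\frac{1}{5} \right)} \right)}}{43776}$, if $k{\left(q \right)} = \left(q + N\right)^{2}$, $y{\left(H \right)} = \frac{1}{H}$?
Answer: $- \frac{95549333}{29888064} \approx -3.1969$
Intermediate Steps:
$N = -3$ ($N = 1 - 4 = -3$)
$k{\left(q \right)} = \left(-3 + q\right)^{2}$ ($k{\left(q \right)} = \left(q - 3\right)^{2} = \left(-3 + q\right)^{2}$)
$- \frac{8731}{2731} + \frac{k{\left(y{\left(\frac{1}{5} \right)} \right)}}{43776} = - \frac{8731}{2731} + \frac{\left(-3 + \frac{1}{\frac{1}{5}}\right)^{2}}{43776} = \left(-8731\right) \frac{1}{2731} + \left(-3 + \frac{1}{\frac{1}{5}}\right)^{2} \cdot \frac{1}{43776} = - \frac{8731}{2731} + \left(-3 + 5\right)^{2} \cdot \frac{1}{43776} = - \frac{8731}{2731} + 2^{2} \cdot \frac{1}{43776} = - \frac{8731}{2731} + 4 \cdot \frac{1}{43776} = - \frac{8731}{2731} + \frac{1}{10944} = - \frac{95549333}{29888064}$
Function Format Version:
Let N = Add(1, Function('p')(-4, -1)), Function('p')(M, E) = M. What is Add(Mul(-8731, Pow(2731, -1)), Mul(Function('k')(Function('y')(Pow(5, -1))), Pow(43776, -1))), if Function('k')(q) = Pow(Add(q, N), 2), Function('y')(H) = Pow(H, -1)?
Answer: Rational(-95549333, 29888064) ≈ -3.1969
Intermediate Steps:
N = -3 (N = Add(1, -4) = -3)
Function('k')(q) = Pow(Add(-3, q), 2) (Function('k')(q) = Pow(Add(q, -3), 2) = Pow(Add(-3, q), 2))
Add(Mul(-8731, Pow(2731, -1)), Mul(Function('k')(Function('y')(Pow(5, -1))), Pow(43776, -1))) = Add(Mul(-8731, Pow(2731, -1)), Mul(Pow(Add(-3, Pow(Pow(5, -1), -1)), 2), Pow(43776, -1))) = Add(Mul(-8731, Rational(1, 2731)), Mul(Pow(Add(-3, Pow(Rational(1, 5), -1)), 2), Rational(1, 43776))) = Add(Rational(-8731, 2731), Mul(Pow(Add(-3, 5), 2), Rational(1, 43776))) = Add(Rational(-8731, 2731), Mul(Pow(2, 2), Rational(1, 43776))) = Add(Rational(-8731, 2731), Mul(4, Rational(1, 43776))) = Add(Rational(-8731, 2731), Rational(1, 10944)) = Rational(-95549333, 29888064)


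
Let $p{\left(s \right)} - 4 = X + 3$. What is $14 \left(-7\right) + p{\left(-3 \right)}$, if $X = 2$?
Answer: $-89$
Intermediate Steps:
$p{\left(s \right)} = 9$ ($p{\left(s \right)} = 4 + \left(2 + 3\right) = 4 + 5 = 9$)
$14 \left(-7\right) + p{\left(-3 \right)} = 14 \left(-7\right) + 9 = -98 + 9 = -89$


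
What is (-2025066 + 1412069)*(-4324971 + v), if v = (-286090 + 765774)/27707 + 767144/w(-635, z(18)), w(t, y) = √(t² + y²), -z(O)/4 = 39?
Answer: 73456344986893561/27707 - 470256970568*√427561/427561 ≈ 2.6505e+12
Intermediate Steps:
z(O) = -156 (z(O) = -4*39 = -156)
v = 479684/27707 + 767144*√427561/427561 (v = (-286090 + 765774)/27707 + 767144/(√((-635)² + (-156)²)) = 479684*(1/27707) + 767144/(√(403225 + 24336)) = 479684/27707 + 767144/(√427561) = 479684/27707 + 767144*(√427561/427561) = 479684/27707 + 767144*√427561/427561 ≈ 1190.5)
(-2025066 + 1412069)*(-4324971 + v) = (-2025066 + 1412069)*(-4324971 + (479684/27707 + 767144*√427561/427561)) = -612997*(-119831491813/27707 + 767144*√427561/427561) = 73456344986893561/27707 - 470256970568*√427561/427561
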